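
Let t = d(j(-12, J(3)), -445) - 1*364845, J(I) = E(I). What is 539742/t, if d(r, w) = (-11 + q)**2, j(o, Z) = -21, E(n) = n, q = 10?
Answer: -269871/182422 ≈ -1.4794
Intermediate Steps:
J(I) = I
d(r, w) = 1 (d(r, w) = (-11 + 10)**2 = (-1)**2 = 1)
t = -364844 (t = 1 - 1*364845 = 1 - 364845 = -364844)
539742/t = 539742/(-364844) = 539742*(-1/364844) = -269871/182422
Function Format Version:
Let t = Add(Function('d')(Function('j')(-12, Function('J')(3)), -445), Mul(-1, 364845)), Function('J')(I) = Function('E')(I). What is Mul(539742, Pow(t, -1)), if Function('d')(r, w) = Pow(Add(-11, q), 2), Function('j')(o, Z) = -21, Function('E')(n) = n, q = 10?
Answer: Rational(-269871, 182422) ≈ -1.4794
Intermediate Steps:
Function('J')(I) = I
Function('d')(r, w) = 1 (Function('d')(r, w) = Pow(Add(-11, 10), 2) = Pow(-1, 2) = 1)
t = -364844 (t = Add(1, Mul(-1, 364845)) = Add(1, -364845) = -364844)
Mul(539742, Pow(t, -1)) = Mul(539742, Pow(-364844, -1)) = Mul(539742, Rational(-1, 364844)) = Rational(-269871, 182422)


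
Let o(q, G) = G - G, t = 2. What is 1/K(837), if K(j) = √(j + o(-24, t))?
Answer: √93/279 ≈ 0.034565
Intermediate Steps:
o(q, G) = 0
K(j) = √j (K(j) = √(j + 0) = √j)
1/K(837) = 1/(√837) = 1/(3*√93) = √93/279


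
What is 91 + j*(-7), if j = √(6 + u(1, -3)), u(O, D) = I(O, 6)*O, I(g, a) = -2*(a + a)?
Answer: 91 - 21*I*√2 ≈ 91.0 - 29.698*I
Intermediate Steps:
I(g, a) = -4*a
u(O, D) = -24*O (u(O, D) = (-4*6)*O = -24*O)
j = 3*I*√2 (j = √(6 - 24*1) = √(6 - 24) = √(-18) = 3*I*√2 ≈ 4.2426*I)
91 + j*(-7) = 91 + (3*I*√2)*(-7) = 91 - 21*I*√2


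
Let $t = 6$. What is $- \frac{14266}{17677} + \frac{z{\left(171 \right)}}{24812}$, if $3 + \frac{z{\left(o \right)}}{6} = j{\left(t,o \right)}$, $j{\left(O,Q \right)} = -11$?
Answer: $- \frac{88863215}{109650431} \approx -0.81042$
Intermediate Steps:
$z{\left(o \right)} = -84$ ($z{\left(o \right)} = -18 + 6 \left(-11\right) = -18 - 66 = -84$)
$- \frac{14266}{17677} + \frac{z{\left(171 \right)}}{24812} = - \frac{14266}{17677} - \frac{84}{24812} = \left(-14266\right) \frac{1}{17677} - \frac{21}{6203} = - \frac{14266}{17677} - \frac{21}{6203} = - \frac{88863215}{109650431}$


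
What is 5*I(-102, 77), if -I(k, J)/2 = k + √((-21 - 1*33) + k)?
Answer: 1020 - 20*I*√39 ≈ 1020.0 - 124.9*I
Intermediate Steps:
I(k, J) = -2*k - 2*√(-54 + k) (I(k, J) = -2*(k + √((-21 - 1*33) + k)) = -2*(k + √((-21 - 33) + k)) = -2*(k + √(-54 + k)) = -2*k - 2*√(-54 + k))
5*I(-102, 77) = 5*(-2*(-102) - 2*√(-54 - 102)) = 5*(204 - 4*I*√39) = 1020 - 20*I*√39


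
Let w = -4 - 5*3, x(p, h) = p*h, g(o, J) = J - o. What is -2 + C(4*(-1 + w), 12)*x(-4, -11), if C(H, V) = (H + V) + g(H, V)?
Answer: 1054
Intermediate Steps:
x(p, h) = h*p
w = -19 (w = -4 - 15 = -19)
C(H, V) = 2*V (C(H, V) = (H + V) + (V - H) = 2*V)
-2 + C(4*(-1 + w), 12)*x(-4, -11) = -2 + (2*12)*(-11*(-4)) = -2 + 24*44 = -2 + 1056 = 1054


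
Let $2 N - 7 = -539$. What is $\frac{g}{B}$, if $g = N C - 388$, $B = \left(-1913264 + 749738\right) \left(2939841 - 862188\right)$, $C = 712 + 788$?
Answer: $\frac{199694}{1208701642239} \approx 1.6521 \cdot 10^{-7}$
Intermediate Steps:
$C = 1500$
$N = -266$ ($N = \frac{7}{2} + \frac{1}{2} \left(-539\right) = \frac{7}{2} - \frac{539}{2} = -266$)
$B = -2417403284478$ ($B = \left(-1163526\right) 2077653 = -2417403284478$)
$g = -399388$ ($g = \left(-266\right) 1500 - 388 = -399000 - 388 = -399388$)
$\frac{g}{B} = - \frac{399388}{-2417403284478} = \left(-399388\right) \left(- \frac{1}{2417403284478}\right) = \frac{199694}{1208701642239}$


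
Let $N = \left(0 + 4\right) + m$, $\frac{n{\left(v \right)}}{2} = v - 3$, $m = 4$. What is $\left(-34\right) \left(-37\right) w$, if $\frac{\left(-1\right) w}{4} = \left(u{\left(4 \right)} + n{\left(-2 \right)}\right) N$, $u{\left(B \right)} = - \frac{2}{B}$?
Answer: $422688$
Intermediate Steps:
$n{\left(v \right)} = -6 + 2 v$ ($n{\left(v \right)} = 2 \left(v - 3\right) = 2 \left(-3 + v\right) = -6 + 2 v$)
$N = 8$ ($N = \left(0 + 4\right) + 4 = 4 + 4 = 8$)
$w = 336$ ($w = - 4 \left(- \frac{2}{4} + \left(-6 + 2 \left(-2\right)\right)\right) 8 = - 4 \left(\left(-2\right) \frac{1}{4} - 10\right) 8 = - 4 \left(- \frac{1}{2} - 10\right) 8 = - 4 \left(\left(- \frac{21}{2}\right) 8\right) = \left(-4\right) \left(-84\right) = 336$)
$\left(-34\right) \left(-37\right) w = \left(-34\right) \left(-37\right) 336 = 1258 \cdot 336 = 422688$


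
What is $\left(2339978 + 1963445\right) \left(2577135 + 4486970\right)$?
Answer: $30399831931415$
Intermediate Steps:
$\left(2339978 + 1963445\right) \left(2577135 + 4486970\right) = 4303423 \cdot 7064105 = 30399831931415$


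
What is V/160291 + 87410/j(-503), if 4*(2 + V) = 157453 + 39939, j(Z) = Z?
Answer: -13986215272/80626373 ≈ -173.47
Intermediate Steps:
V = 49346 (V = -2 + (157453 + 39939)/4 = -2 + (¼)*197392 = -2 + 49348 = 49346)
V/160291 + 87410/j(-503) = 49346/160291 + 87410/(-503) = 49346*(1/160291) + 87410*(-1/503) = 49346/160291 - 87410/503 = -13986215272/80626373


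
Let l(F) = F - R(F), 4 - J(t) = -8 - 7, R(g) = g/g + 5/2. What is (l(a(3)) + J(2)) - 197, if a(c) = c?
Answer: -357/2 ≈ -178.50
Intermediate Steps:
R(g) = 7/2 (R(g) = 1 + 5*(½) = 1 + 5/2 = 7/2)
J(t) = 19 (J(t) = 4 - (-8 - 7) = 4 - 1*(-15) = 4 + 15 = 19)
l(F) = -7/2 + F (l(F) = F - 1*7/2 = F - 7/2 = -7/2 + F)
(l(a(3)) + J(2)) - 197 = ((-7/2 + 3) + 19) - 197 = (-½ + 19) - 197 = 37/2 - 197 = -357/2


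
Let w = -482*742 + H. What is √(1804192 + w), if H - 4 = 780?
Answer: 2*√361833 ≈ 1203.1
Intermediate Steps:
H = 784 (H = 4 + 780 = 784)
w = -356860 (w = -482*742 + 784 = -357644 + 784 = -356860)
√(1804192 + w) = √(1804192 - 356860) = √1447332 = 2*√361833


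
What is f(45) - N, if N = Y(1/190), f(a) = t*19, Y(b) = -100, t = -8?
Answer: -52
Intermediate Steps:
f(a) = -152 (f(a) = -8*19 = -152)
N = -100
f(45) - N = -152 - 1*(-100) = -152 + 100 = -52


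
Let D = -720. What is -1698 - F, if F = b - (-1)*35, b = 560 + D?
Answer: -1573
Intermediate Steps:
b = -160 (b = 560 - 720 = -160)
F = -125 (F = -160 - (-1)*35 = -160 - 1*(-35) = -160 + 35 = -125)
-1698 - F = -1698 - 1*(-125) = -1698 + 125 = -1573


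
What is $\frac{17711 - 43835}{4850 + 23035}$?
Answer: $- \frac{8708}{9295} \approx -0.93685$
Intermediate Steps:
$\frac{17711 - 43835}{4850 + 23035} = - \frac{26124}{27885} = \left(-26124\right) \frac{1}{27885} = - \frac{8708}{9295}$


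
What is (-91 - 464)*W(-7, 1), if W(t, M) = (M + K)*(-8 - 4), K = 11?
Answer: 79920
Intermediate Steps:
W(t, M) = -132 - 12*M (W(t, M) = (M + 11)*(-8 - 4) = (11 + M)*(-12) = -132 - 12*M)
(-91 - 464)*W(-7, 1) = (-91 - 464)*(-132 - 12*1) = -555*(-132 - 12) = -555*(-144) = 79920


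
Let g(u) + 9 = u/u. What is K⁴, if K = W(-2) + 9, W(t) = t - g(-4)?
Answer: 50625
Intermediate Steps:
g(u) = -8 (g(u) = -9 + u/u = -9 + 1 = -8)
W(t) = 8 + t (W(t) = t - 1*(-8) = t + 8 = 8 + t)
K = 15 (K = (8 - 2) + 9 = 6 + 9 = 15)
K⁴ = 15⁴ = 50625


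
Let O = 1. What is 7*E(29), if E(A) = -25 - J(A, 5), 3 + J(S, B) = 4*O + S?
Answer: -385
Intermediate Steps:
J(S, B) = 1 + S (J(S, B) = -3 + (4*1 + S) = -3 + (4 + S) = 1 + S)
E(A) = -26 - A (E(A) = -25 - (1 + A) = -25 + (-1 - A) = -26 - A)
7*E(29) = 7*(-26 - 1*29) = 7*(-26 - 29) = 7*(-55) = -385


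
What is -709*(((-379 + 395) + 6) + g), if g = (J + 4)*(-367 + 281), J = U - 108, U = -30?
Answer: -8186114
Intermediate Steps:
J = -138 (J = -30 - 108 = -138)
g = 11524 (g = (-138 + 4)*(-367 + 281) = -134*(-86) = 11524)
-709*(((-379 + 395) + 6) + g) = -709*(((-379 + 395) + 6) + 11524) = -709*((16 + 6) + 11524) = -709*(22 + 11524) = -709*11546 = -8186114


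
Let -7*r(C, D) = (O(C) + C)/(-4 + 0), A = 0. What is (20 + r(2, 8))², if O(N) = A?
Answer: 78961/196 ≈ 402.86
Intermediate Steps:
O(N) = 0
r(C, D) = C/28 (r(C, D) = -(0 + C)/(7*(-4 + 0)) = -C/(7*(-4)) = -C*(-1)/(7*4) = -(-1)*C/28 = C/28)
(20 + r(2, 8))² = (20 + (1/28)*2)² = (20 + 1/14)² = (281/14)² = 78961/196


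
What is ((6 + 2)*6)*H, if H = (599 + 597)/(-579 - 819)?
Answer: -9568/233 ≈ -41.064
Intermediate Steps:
H = -598/699 (H = 1196/(-1398) = 1196*(-1/1398) = -598/699 ≈ -0.85551)
((6 + 2)*6)*H = ((6 + 2)*6)*(-598/699) = (8*6)*(-598/699) = 48*(-598/699) = -9568/233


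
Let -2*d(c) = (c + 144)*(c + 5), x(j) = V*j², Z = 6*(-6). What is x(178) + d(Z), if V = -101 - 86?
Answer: -5923234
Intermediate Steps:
V = -187
Z = -36
x(j) = -187*j²
d(c) = -(5 + c)*(144 + c)/2 (d(c) = -(c + 144)*(c + 5)/2 = -(144 + c)*(5 + c)/2 = -(5 + c)*(144 + c)/2)
x(178) + d(Z) = -187*178² + (-360 - 149/2*(-36) - ½*(-36)²) = -187*31684 + (-360 + 2682 - ½*1296) = -5924908 + (-360 + 2682 - 648) = -5924908 + 1674 = -5923234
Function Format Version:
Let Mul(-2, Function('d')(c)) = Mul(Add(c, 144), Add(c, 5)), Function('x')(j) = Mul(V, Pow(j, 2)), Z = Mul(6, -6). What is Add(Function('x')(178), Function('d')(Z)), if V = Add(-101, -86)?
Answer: -5923234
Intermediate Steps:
V = -187
Z = -36
Function('x')(j) = Mul(-187, Pow(j, 2))
Function('d')(c) = Mul(Rational(-1, 2), Add(5, c), Add(144, c)) (Function('d')(c) = Mul(Rational(-1, 2), Mul(Add(c, 144), Add(c, 5))) = Mul(Rational(-1, 2), Mul(Add(144, c), Add(5, c))) = Mul(Rational(-1, 2), Mul(Add(5, c), Add(144, c))) = Mul(Rational(-1, 2), Add(5, c), Add(144, c)))
Add(Function('x')(178), Function('d')(Z)) = Add(Mul(-187, Pow(178, 2)), Add(-360, Mul(Rational(-149, 2), -36), Mul(Rational(-1, 2), Pow(-36, 2)))) = Add(Mul(-187, 31684), Add(-360, 2682, Mul(Rational(-1, 2), 1296))) = Add(-5924908, Add(-360, 2682, -648)) = Add(-5924908, 1674) = -5923234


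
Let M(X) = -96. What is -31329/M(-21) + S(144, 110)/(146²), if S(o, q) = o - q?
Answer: 55651019/170528 ≈ 326.35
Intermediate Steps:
-31329/M(-21) + S(144, 110)/(146²) = -31329/(-96) + (144 - 1*110)/(146²) = -31329*(-1/96) + (144 - 110)/21316 = 10443/32 + 34*(1/21316) = 10443/32 + 17/10658 = 55651019/170528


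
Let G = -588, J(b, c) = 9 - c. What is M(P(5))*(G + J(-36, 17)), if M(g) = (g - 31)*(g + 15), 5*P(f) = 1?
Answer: 6975584/25 ≈ 2.7902e+5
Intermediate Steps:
P(f) = ⅕ (P(f) = (⅕)*1 = ⅕)
M(g) = (-31 + g)*(15 + g)
M(P(5))*(G + J(-36, 17)) = (-465 + (⅕)² - 16*⅕)*(-588 + (9 - 1*17)) = (-465 + 1/25 - 16/5)*(-588 + (9 - 17)) = -11704*(-588 - 8)/25 = -11704/25*(-596) = 6975584/25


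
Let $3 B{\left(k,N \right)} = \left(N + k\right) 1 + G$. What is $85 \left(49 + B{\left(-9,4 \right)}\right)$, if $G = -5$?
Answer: $\frac{11645}{3} \approx 3881.7$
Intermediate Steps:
$B{\left(k,N \right)} = - \frac{5}{3} + \frac{N}{3} + \frac{k}{3}$ ($B{\left(k,N \right)} = \frac{\left(N + k\right) 1 - 5}{3} = \frac{\left(N + k\right) - 5}{3} = \frac{-5 + N + k}{3} = - \frac{5}{3} + \frac{N}{3} + \frac{k}{3}$)
$85 \left(49 + B{\left(-9,4 \right)}\right) = 85 \left(49 + \left(- \frac{5}{3} + \frac{1}{3} \cdot 4 + \frac{1}{3} \left(-9\right)\right)\right) = 85 \left(49 - \frac{10}{3}\right) = 85 \cdot \frac{137}{3} = \frac{11645}{3}$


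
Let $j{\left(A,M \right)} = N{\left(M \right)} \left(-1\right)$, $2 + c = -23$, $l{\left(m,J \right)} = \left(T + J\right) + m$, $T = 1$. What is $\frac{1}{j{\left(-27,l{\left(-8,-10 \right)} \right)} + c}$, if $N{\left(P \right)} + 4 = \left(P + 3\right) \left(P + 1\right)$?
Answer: $- \frac{1}{245} \approx -0.0040816$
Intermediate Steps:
$l{\left(m,J \right)} = 1 + J + m$ ($l{\left(m,J \right)} = \left(1 + J\right) + m = 1 + J + m$)
$N{\left(P \right)} = -4 + \left(1 + P\right) \left(3 + P\right)$ ($N{\left(P \right)} = -4 + \left(P + 3\right) \left(P + 1\right) = -4 + \left(3 + P\right) \left(1 + P\right) = -4 + \left(1 + P\right) \left(3 + P\right)$)
$c = -25$ ($c = -2 - 23 = -25$)
$j{\left(A,M \right)} = 1 - M^{2} - 4 M$ ($j{\left(A,M \right)} = \left(-1 + M^{2} + 4 M\right) \left(-1\right) = 1 - M^{2} - 4 M$)
$\frac{1}{j{\left(-27,l{\left(-8,-10 \right)} \right)} + c} = \frac{1}{\left(1 - \left(1 - 10 - 8\right)^{2} - 4 \left(1 - 10 - 8\right)\right) - 25} = \frac{1}{\left(1 - \left(-17\right)^{2} - -68\right) - 25} = \frac{1}{\left(1 - 289 + 68\right) - 25} = \frac{1}{-220 - 25} = \frac{1}{-245} = - \frac{1}{245}$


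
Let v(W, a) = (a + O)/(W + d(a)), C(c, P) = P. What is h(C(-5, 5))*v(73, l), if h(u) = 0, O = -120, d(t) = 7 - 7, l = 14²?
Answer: 0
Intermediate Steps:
l = 196
d(t) = 0
v(W, a) = (-120 + a)/W (v(W, a) = (a - 120)/(W + 0) = (-120 + a)/W)
h(C(-5, 5))*v(73, l) = 0*((-120 + 196)/73) = 0*((1/73)*76) = 0*(76/73) = 0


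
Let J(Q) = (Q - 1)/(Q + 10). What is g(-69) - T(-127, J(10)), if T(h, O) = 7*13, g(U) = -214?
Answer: -305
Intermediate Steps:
J(Q) = (-1 + Q)/(10 + Q)
T(h, O) = 91
g(-69) - T(-127, J(10)) = -214 - 1*91 = -214 - 91 = -305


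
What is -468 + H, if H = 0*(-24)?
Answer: -468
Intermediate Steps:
H = 0
-468 + H = -468 + 0 = -468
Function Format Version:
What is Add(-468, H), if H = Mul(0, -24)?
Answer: -468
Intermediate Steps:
H = 0
Add(-468, H) = Add(-468, 0) = -468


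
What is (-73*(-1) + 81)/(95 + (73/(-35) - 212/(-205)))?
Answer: 10045/6128 ≈ 1.6392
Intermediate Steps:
(-73*(-1) + 81)/(95 + (73/(-35) - 212/(-205))) = (73 + 81)/(95 + (73*(-1/35) - 212*(-1/205))) = 154/(95 + (-73/35 + 212/205)) = 154/(95 - 1509/1435) = 154/(134816/1435) = 154*(1435/134816) = 10045/6128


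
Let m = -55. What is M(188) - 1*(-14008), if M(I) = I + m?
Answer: 14141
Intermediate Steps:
M(I) = -55 + I (M(I) = I - 55 = -55 + I)
M(188) - 1*(-14008) = (-55 + 188) - 1*(-14008) = 133 + 14008 = 14141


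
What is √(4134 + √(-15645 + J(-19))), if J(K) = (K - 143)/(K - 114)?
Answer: √(73126326 + 133*I*√276722859)/133 ≈ 64.304 + 0.97254*I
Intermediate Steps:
J(K) = (-143 + K)/(-114 + K)
√(4134 + √(-15645 + J(-19))) = √(4134 + √(-15645 + (-143 - 19)/(-114 - 19))) = √(4134 + √(-15645 - 162/(-133))) = √(4134 + √(-15645 - 1/133*(-162))) = √(4134 + √(-15645 + 162/133)) = √(4134 + √(-2080623/133)) = √(4134 + I*√276722859/133)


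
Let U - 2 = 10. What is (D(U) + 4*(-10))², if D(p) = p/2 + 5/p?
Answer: 162409/144 ≈ 1127.8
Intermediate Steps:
U = 12 (U = 2 + 10 = 12)
D(p) = p/2 + 5/p (D(p) = p*(½) + 5/p = p/2 + 5/p)
(D(U) + 4*(-10))² = (((½)*12 + 5/12) + 4*(-10))² = ((6 + 5*(1/12)) - 40)² = ((6 + 5/12) - 40)² = (77/12 - 40)² = (-403/12)² = 162409/144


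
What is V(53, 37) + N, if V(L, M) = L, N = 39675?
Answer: 39728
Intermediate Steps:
V(53, 37) + N = 53 + 39675 = 39728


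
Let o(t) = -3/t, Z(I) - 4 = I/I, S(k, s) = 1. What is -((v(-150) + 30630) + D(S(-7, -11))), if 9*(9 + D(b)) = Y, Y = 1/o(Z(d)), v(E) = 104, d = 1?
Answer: -829570/27 ≈ -30725.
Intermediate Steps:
Z(I) = 5 (Z(I) = 4 + I/I = 4 + 1 = 5)
Y = -5/3 (Y = 1/(-3/5) = -5/3 ≈ -1.6667)
D(b) = -248/27 (D(b) = -9 + (1/9)*(-5/3) = -9 - 5/27 = -248/27)
-((v(-150) + 30630) + D(S(-7, -11))) = -((104 + 30630) - 248/27) = -(30734 - 248/27) = -1*829570/27 = -829570/27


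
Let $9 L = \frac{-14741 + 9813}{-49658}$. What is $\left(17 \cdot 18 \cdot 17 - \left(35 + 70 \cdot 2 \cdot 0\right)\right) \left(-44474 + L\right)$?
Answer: $- \frac{7335812856050}{31923} \approx -2.298 \cdot 10^{8}$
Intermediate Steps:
$L = \frac{352}{31923}$ ($L = \frac{\left(-14741 + 9813\right) \frac{1}{-49658}}{9} = \frac{\left(-4928\right) \left(- \frac{1}{49658}\right)}{9} = \frac{1}{9} \cdot \frac{352}{3547} = \frac{352}{31923} \approx 0.011027$)
$\left(17 \cdot 18 \cdot 17 - \left(35 + 70 \cdot 2 \cdot 0\right)\right) \left(-44474 + L\right) = \left(17 \cdot 18 \cdot 17 - \left(35 + 70 \cdot 2 \cdot 0\right)\right) \left(-44474 + \frac{352}{31923}\right) = \left(306 \cdot 17 - 35\right) \left(- \frac{1419743150}{31923}\right) = \left(5202 + \left(-35 + 0\right)\right) \left(- \frac{1419743150}{31923}\right) = \left(5202 - 35\right) \left(- \frac{1419743150}{31923}\right) = 5167 \left(- \frac{1419743150}{31923}\right) = - \frac{7335812856050}{31923}$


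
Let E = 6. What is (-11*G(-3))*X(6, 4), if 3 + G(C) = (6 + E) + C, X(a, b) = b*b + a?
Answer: -1452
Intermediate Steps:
X(a, b) = a + b**2 (X(a, b) = b**2 + a = a + b**2)
G(C) = 9 + C (G(C) = -3 + ((6 + 6) + C) = -3 + (12 + C) = 9 + C)
(-11*G(-3))*X(6, 4) = (-11*(9 - 3))*(6 + 4**2) = (-11*6)*(6 + 16) = -66*22 = -1452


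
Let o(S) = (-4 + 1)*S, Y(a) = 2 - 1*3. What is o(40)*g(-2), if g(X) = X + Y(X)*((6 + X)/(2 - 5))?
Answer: 80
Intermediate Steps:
Y(a) = -1 (Y(a) = 2 - 3 = -1)
g(X) = 2 + 4*X/3 (g(X) = X - (6 + X)/(2 - 5) = X - (6 + X)/(-3) = X - (6 + X)*(-1)/3 = X - (-2 - X/3) = X + (2 + X/3) = 2 + 4*X/3)
o(S) = -3*S
o(40)*g(-2) = (-3*40)*(2 + (4/3)*(-2)) = -120*(2 - 8/3) = -120*(-⅔) = 80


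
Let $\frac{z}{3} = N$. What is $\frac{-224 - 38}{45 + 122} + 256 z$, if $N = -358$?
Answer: $- \frac{45915910}{167} \approx -2.7495 \cdot 10^{5}$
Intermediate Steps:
$z = -1074$ ($z = 3 \left(-358\right) = -1074$)
$\frac{-224 - 38}{45 + 122} + 256 z = \frac{-224 - 38}{45 + 122} + 256 \left(-1074\right) = - \frac{262}{167} - 274944 = - \frac{45915910}{167}$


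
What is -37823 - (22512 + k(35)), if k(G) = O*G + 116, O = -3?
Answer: -60346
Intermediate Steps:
k(G) = 116 - 3*G (k(G) = -3*G + 116 = 116 - 3*G)
-37823 - (22512 + k(35)) = -37823 - (22512 + (116 - 3*35)) = -37823 - (22512 + (116 - 105)) = -37823 - (22512 + 11) = -37823 - 1*22523 = -37823 - 22523 = -60346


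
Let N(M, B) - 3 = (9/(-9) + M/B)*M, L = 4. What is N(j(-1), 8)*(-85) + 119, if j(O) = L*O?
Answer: -646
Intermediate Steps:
j(O) = 4*O
N(M, B) = 3 + M*(-1 + M/B) (N(M, B) = 3 + (9/(-9) + M/B)*M = 3 + (9*(-1/9) + M/B)*M = 3 + (-1 + M/B)*M = 3 + M*(-1 + M/B))
N(j(-1), 8)*(-85) + 119 = (3 - 4*(-1) + (4*(-1))**2/8)*(-85) + 119 = (3 - 1*(-4) + (1/8)*(-4)**2)*(-85) + 119 = (3 + 4 + (1/8)*16)*(-85) + 119 = (3 + 4 + 2)*(-85) + 119 = 9*(-85) + 119 = -765 + 119 = -646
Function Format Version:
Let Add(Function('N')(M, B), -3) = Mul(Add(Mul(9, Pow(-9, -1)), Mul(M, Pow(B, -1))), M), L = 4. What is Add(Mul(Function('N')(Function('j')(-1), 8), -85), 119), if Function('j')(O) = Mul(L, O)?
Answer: -646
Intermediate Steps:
Function('j')(O) = Mul(4, O)
Function('N')(M, B) = Add(3, Mul(M, Add(-1, Mul(M, Pow(B, -1))))) (Function('N')(M, B) = Add(3, Mul(Add(Mul(9, Pow(-9, -1)), Mul(M, Pow(B, -1))), M)) = Add(3, Mul(Add(Mul(9, Rational(-1, 9)), Mul(M, Pow(B, -1))), M)) = Add(3, Mul(Add(-1, Mul(M, Pow(B, -1))), M)) = Add(3, Mul(M, Add(-1, Mul(M, Pow(B, -1))))))
Add(Mul(Function('N')(Function('j')(-1), 8), -85), 119) = Add(Mul(Add(3, Mul(-1, Mul(4, -1)), Mul(Pow(8, -1), Pow(Mul(4, -1), 2))), -85), 119) = Add(Mul(Add(3, Mul(-1, -4), Mul(Rational(1, 8), Pow(-4, 2))), -85), 119) = Add(Mul(Add(3, 4, Mul(Rational(1, 8), 16)), -85), 119) = Add(Mul(Add(3, 4, 2), -85), 119) = Add(Mul(9, -85), 119) = Add(-765, 119) = -646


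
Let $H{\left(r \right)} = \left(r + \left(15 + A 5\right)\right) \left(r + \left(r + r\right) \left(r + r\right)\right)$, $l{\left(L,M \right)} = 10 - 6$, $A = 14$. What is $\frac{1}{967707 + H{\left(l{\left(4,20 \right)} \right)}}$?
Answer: $\frac{1}{973759} \approx 1.0269 \cdot 10^{-6}$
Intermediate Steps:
$l{\left(L,M \right)} = 4$
$H{\left(r \right)} = \left(85 + r\right) \left(r + 4 r^{2}\right)$ ($H{\left(r \right)} = \left(r + \left(15 + 14 \cdot 5\right)\right) \left(r + \left(r + r\right) \left(r + r\right)\right) = \left(r + \left(15 + 70\right)\right) \left(r + 2 r 2 r\right) = \left(r + 85\right) \left(r + 4 r^{2}\right) = \left(85 + r\right) \left(r + 4 r^{2}\right)$)
$\frac{1}{967707 + H{\left(l{\left(4,20 \right)} \right)}} = \frac{1}{967707 + 4 \left(85 + 4 \cdot 4^{2} + 341 \cdot 4\right)} = \frac{1}{967707 + 4 \left(85 + 4 \cdot 16 + 1364\right)} = \frac{1}{967707 + 4 \left(85 + 64 + 1364\right)} = \frac{1}{967707 + 4 \cdot 1513} = \frac{1}{967707 + 6052} = \frac{1}{973759}$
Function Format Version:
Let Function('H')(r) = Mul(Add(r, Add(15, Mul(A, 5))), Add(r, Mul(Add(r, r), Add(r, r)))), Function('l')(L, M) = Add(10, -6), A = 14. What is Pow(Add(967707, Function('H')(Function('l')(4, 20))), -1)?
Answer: Rational(1, 973759) ≈ 1.0269e-6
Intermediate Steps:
Function('l')(L, M) = 4
Function('H')(r) = Mul(Add(85, r), Add(r, Mul(4, Pow(r, 2)))) (Function('H')(r) = Mul(Add(r, Add(15, Mul(14, 5))), Add(r, Mul(Add(r, r), Add(r, r)))) = Mul(Add(r, Add(15, 70)), Add(r, Mul(Mul(2, r), Mul(2, r)))) = Mul(Add(r, 85), Add(r, Mul(4, Pow(r, 2)))) = Mul(Add(85, r), Add(r, Mul(4, Pow(r, 2)))))
Pow(Add(967707, Function('H')(Function('l')(4, 20))), -1) = Pow(Add(967707, Mul(4, Add(85, Mul(4, Pow(4, 2)), Mul(341, 4)))), -1) = Pow(Add(967707, Mul(4, Add(85, Mul(4, 16), 1364))), -1) = Pow(Add(967707, Mul(4, Add(85, 64, 1364))), -1) = Pow(Add(967707, Mul(4, 1513)), -1) = Pow(Add(967707, 6052), -1) = Pow(973759, -1) = Rational(1, 973759)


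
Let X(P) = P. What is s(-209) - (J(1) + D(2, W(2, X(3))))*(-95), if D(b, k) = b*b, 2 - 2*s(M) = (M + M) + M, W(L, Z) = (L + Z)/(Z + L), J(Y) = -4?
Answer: 629/2 ≈ 314.50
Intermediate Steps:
W(L, Z) = 1 (W(L, Z) = (L + Z)/(L + Z) = 1)
s(M) = 1 - 3*M/2 (s(M) = 1 - ((M + M) + M)/2 = 1 - (2*M + M)/2 = 1 - 3*M/2)
D(b, k) = b²
s(-209) - (J(1) + D(2, W(2, X(3))))*(-95) = (1 - 3/2*(-209)) - (-4 + 2²)*(-95) = (1 + 627/2) - (-4 + 4)*(-95) = 629/2 - 0*(-95) = 629/2 - 1*0 = 629/2 + 0 = 629/2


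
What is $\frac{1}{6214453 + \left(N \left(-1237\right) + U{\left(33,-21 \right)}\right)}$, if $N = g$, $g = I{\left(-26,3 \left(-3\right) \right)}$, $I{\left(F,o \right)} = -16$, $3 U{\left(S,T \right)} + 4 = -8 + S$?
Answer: $\frac{1}{6234252} \approx 1.604 \cdot 10^{-7}$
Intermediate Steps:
$U{\left(S,T \right)} = -4 + \frac{S}{3}$ ($U{\left(S,T \right)} = - \frac{4}{3} + \frac{-8 + S}{3} = - \frac{4}{3} + \left(- \frac{8}{3} + \frac{S}{3}\right) = -4 + \frac{S}{3}$)
$g = -16$
$N = -16$
$\frac{1}{6214453 + \left(N \left(-1237\right) + U{\left(33,-21 \right)}\right)} = \frac{1}{6214453 + \left(\left(-16\right) \left(-1237\right) + \left(-4 + \frac{1}{3} \cdot 33\right)\right)} = \frac{1}{6214453 + \left(19792 + \left(-4 + 11\right)\right)} = \frac{1}{6214453 + \left(19792 + 7\right)} = \frac{1}{6214453 + 19799} = \frac{1}{6234252}$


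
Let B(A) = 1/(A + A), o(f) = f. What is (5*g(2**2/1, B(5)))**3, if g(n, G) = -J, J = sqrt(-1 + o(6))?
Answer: -625*sqrt(5) ≈ -1397.5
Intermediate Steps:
B(A) = 1/(2*A)
J = sqrt(5) (J = sqrt(-1 + 6) = sqrt(5) ≈ 2.2361)
g(n, G) = -sqrt(5)
(5*g(2**2/1, B(5)))**3 = (5*(-sqrt(5)))**3 = (-5*sqrt(5))**3 = -625*sqrt(5)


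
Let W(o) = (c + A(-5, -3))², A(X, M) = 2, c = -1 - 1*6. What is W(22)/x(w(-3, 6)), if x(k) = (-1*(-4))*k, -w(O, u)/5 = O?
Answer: 5/12 ≈ 0.41667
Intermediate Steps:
c = -7 (c = -1 - 6 = -7)
w(O, u) = -5*O
W(o) = 25 (W(o) = (-7 + 2)² = (-5)² = 25)
x(k) = 4*k
W(22)/x(w(-3, 6)) = 25/((4*(-5*(-3)))) = 25/((4*15)) = 25/60 = 25*(1/60) = 5/12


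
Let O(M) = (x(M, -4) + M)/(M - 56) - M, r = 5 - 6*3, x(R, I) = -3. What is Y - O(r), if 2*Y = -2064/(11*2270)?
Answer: -11434409/861465 ≈ -13.273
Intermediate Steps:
r = -13 (r = 5 - 18 = -13)
O(M) = -M + (-3 + M)/(-56 + M) (O(M) = (-3 + M)/(M - 56) - M = (-3 + M)/(-56 + M) - M = -M + (-3 + M)/(-56 + M))
Y = -516/12485 (Y = (-2064/(11*2270))/2 = (-2064/24970)/2 = (-2064*1/24970)/2 = (½)*(-1032/12485) = -516/12485 ≈ -0.041330)
Y - O(r) = -516/12485 - (-3 - 1*(-13)² + 57*(-13))/(-56 - 13) = -516/12485 - (-3 - 1*169 - 741)/(-69) = -516/12485 - (-1)*(-3 - 169 - 741)/69 = -516/12485 - (-1)*(-913)/69 = -516/12485 - 1*913/69 = -516/12485 - 913/69 = -11434409/861465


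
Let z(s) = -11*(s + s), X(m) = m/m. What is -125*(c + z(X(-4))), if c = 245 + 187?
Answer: -51250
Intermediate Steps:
X(m) = 1
c = 432
z(s) = -22*s
-125*(c + z(X(-4))) = -125*(432 - 22*1) = -125*(432 - 22) = -125*410 = -51250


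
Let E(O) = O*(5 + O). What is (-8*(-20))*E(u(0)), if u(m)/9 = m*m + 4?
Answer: 236160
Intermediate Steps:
u(m) = 36 + 9*m**2 (u(m) = 9*(m*m + 4) = 9*(m**2 + 4) = 9*(4 + m**2) = 36 + 9*m**2)
(-8*(-20))*E(u(0)) = (-8*(-20))*((36 + 9*0**2)*(5 + (36 + 9*0**2))) = 160*((36 + 9*0)*(5 + (36 + 9*0))) = 160*((36 + 0)*(5 + (36 + 0))) = 160*(36*(5 + 36)) = 160*(36*41) = 160*1476 = 236160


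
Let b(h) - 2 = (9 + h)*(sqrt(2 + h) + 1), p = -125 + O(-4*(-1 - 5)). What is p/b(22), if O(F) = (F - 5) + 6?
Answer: 44/293 - 248*sqrt(6)/879 ≈ -0.54093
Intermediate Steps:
O(F) = 1 + F (O(F) = (-5 + F) + 6 = 1 + F)
p = -100 (p = -125 + (1 - 4*(-1 - 5)) = -125 + (1 - 4*(-6)) = -125 + (1 + 24) = -125 + 25 = -100)
b(h) = 2 + (1 + sqrt(2 + h))*(9 + h) (b(h) = 2 + (9 + h)*(sqrt(2 + h) + 1) = 2 + (9 + h)*(1 + sqrt(2 + h)) = 2 + (1 + sqrt(2 + h))*(9 + h))
p/b(22) = -100/(11 + 22 + 9*sqrt(2 + 22) + 22*sqrt(2 + 22)) = -100/(11 + 22 + 9*sqrt(24) + 22*sqrt(24)) = -100/(11 + 22 + 9*(2*sqrt(6)) + 22*(2*sqrt(6))) = -100/(11 + 22 + 18*sqrt(6) + 44*sqrt(6)) = -100/(33 + 62*sqrt(6))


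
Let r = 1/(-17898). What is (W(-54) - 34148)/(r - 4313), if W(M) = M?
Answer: 87449628/11027725 ≈ 7.9300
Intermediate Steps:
r = -1/17898 ≈ -5.5872e-5
(W(-54) - 34148)/(r - 4313) = (-54 - 34148)/(-1/17898 - 4313) = -34202/(-77194075/17898) = -34202*(-17898/77194075) = 87449628/11027725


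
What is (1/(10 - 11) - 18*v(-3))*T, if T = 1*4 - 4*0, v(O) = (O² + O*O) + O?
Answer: -1084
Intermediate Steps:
v(O) = O + 2*O² (v(O) = (O² + O²) + O = 2*O² + O = O + 2*O²)
T = 4 (T = 4 + 0 = 4)
(1/(10 - 11) - 18*v(-3))*T = (1/(10 - 11) - (-54)*(1 + 2*(-3)))*4 = (1/(-1) - (-54)*(1 - 6))*4 = (-1 - (-54)*(-5))*4 = (-1 - 18*15)*4 = (-1 - 270)*4 = -271*4 = -1084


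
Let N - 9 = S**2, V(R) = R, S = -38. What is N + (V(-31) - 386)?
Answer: 1036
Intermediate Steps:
N = 1453 (N = 9 + (-38)**2 = 9 + 1444 = 1453)
N + (V(-31) - 386) = 1453 + (-31 - 386) = 1453 - 417 = 1036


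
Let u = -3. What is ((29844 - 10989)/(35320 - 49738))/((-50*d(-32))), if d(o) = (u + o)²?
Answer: 419/19624500 ≈ 2.1351e-5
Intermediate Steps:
d(o) = (-3 + o)²
((29844 - 10989)/(35320 - 49738))/((-50*d(-32))) = ((29844 - 10989)/(35320 - 49738))/((-50*(-3 - 32)²)) = (18855/(-14418))/((-50*(-35)²)) = (18855*(-1/14418))/((-50*1225)) = -2095/1602/(-61250) = -2095/1602*(-1/61250) = 419/19624500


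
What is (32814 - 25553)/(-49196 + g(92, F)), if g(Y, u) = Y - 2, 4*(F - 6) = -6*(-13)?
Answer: -7261/49106 ≈ -0.14786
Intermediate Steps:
F = 51/2 (F = 6 + (-6*(-13))/4 = 6 + (¼)*78 = 6 + 39/2 = 51/2 ≈ 25.500)
g(Y, u) = -2 + Y
(32814 - 25553)/(-49196 + g(92, F)) = (32814 - 25553)/(-49196 + (-2 + 92)) = 7261/(-49196 + 90) = 7261/(-49106) = 7261*(-1/49106) = -7261/49106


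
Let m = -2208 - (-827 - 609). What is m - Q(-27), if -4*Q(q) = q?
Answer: -3115/4 ≈ -778.75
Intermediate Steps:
Q(q) = -q/4
m = -772 (m = -2208 - 1*(-1436) = -2208 + 1436 = -772)
m - Q(-27) = -772 - (-1)*(-27)/4 = -772 - 1*27/4 = -772 - 27/4 = -3115/4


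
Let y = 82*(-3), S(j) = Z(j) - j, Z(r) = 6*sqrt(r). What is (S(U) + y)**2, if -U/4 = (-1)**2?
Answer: 58420 - 5808*I ≈ 58420.0 - 5808.0*I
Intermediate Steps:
U = -4 (U = -4*(-1)**2 = -4*1 = -4)
S(j) = -j + 6*sqrt(j) (S(j) = 6*sqrt(j) - j = -j + 6*sqrt(j))
y = -246
(S(U) + y)**2 = ((-1*(-4) + 6*sqrt(-4)) - 246)**2 = ((4 + 6*(2*I)) - 246)**2 = ((4 + 12*I) - 246)**2 = (-242 + 12*I)**2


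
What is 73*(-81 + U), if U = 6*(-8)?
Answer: -9417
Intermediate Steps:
U = -48
73*(-81 + U) = 73*(-81 - 48) = 73*(-129) = -9417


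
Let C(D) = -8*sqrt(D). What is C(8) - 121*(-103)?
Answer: 12463 - 16*sqrt(2) ≈ 12440.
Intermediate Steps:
C(8) - 121*(-103) = -16*sqrt(2) - 121*(-103) = -16*sqrt(2) + 12463 = 12463 - 16*sqrt(2)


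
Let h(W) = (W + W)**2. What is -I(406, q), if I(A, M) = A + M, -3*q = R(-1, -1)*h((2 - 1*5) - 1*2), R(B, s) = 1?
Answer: -1118/3 ≈ -372.67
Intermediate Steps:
h(W) = 4*W**2 (h(W) = (2*W)**2 = 4*W**2)
q = -100/3 (q = -4*((2 - 1*5) - 1*2)**2/3 = -4*((2 - 5) - 2)**2/3 = -4*(-3 - 2)**2/3 = -4*(-5)**2/3 = -4*25/3 = -100/3 ≈ -33.333)
-I(406, q) = -(406 - 100/3) = -1*1118/3 = -1118/3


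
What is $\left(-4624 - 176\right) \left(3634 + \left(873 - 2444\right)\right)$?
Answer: $-9902400$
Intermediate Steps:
$\left(-4624 - 176\right) \left(3634 + \left(873 - 2444\right)\right) = - 4800 \left(3634 + \left(873 - 2444\right)\right) = - 4800 \left(3634 - 1571\right) = \left(-4800\right) 2063 = -9902400$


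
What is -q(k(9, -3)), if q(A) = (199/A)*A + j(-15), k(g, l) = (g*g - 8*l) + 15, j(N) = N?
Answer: -184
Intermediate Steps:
k(g, l) = 15 + g² - 8*l (k(g, l) = (g² - 8*l) + 15 = 15 + g² - 8*l)
q(A) = 184 (q(A) = (199/A)*A - 15 = 199 - 15 = 184)
-q(k(9, -3)) = -1*184 = -184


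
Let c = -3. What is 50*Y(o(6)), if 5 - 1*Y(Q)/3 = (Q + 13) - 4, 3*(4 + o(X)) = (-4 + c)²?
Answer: -2450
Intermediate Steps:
o(X) = 37/3 (o(X) = -4 + (-4 - 3)²/3 = -4 + (⅓)*(-7)² = -4 + (⅓)*49 = -4 + 49/3 = 37/3)
Y(Q) = -12 - 3*Q (Y(Q) = 15 - 3*((Q + 13) - 4) = 15 - 3*((13 + Q) - 4) = 15 - 3*(9 + Q) = 15 + (-27 - 3*Q) = -12 - 3*Q)
50*Y(o(6)) = 50*(-12 - 3*37/3) = 50*(-12 - 37) = 50*(-49) = -2450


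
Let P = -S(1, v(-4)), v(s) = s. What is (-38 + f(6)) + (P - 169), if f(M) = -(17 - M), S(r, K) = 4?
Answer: -222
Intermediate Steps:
f(M) = -17 + M
P = -4 (P = -1*4 = -4)
(-38 + f(6)) + (P - 169) = (-38 + (-17 + 6)) + (-4 - 169) = (-38 - 11) - 173 = -49 - 173 = -222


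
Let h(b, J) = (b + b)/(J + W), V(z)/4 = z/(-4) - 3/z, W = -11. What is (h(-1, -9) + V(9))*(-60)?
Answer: 614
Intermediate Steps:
V(z) = -z - 12/z (V(z) = 4*(z/(-4) - 3/z) = 4*(z*(-¼) - 3/z) = 4*(-z/4 - 3/z) = 4*(-3/z - z/4) = -z - 12/z)
h(b, J) = 2*b/(-11 + J) (h(b, J) = (b + b)/(J - 11) = (2*b)/(-11 + J) = 2*b/(-11 + J))
(h(-1, -9) + V(9))*(-60) = (2*(-1)/(-11 - 9) + (-1*9 - 12/9))*(-60) = (2*(-1)/(-20) + (-9 - 12*⅑))*(-60) = (2*(-1)*(-1/20) + (-9 - 4/3))*(-60) = (⅒ - 31/3)*(-60) = -307/30*(-60) = 614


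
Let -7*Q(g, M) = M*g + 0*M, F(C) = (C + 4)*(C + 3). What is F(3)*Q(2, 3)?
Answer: -36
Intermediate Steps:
F(C) = (3 + C)*(4 + C) (F(C) = (4 + C)*(3 + C) = (3 + C)*(4 + C))
Q(g, M) = -M*g/7 (Q(g, M) = -(M*g + 0*M)/7 = -(M*g + 0)/7 = -M*g/7)
F(3)*Q(2, 3) = (12 + 3**2 + 7*3)*(-1/7*3*2) = (12 + 9 + 21)*(-6/7) = 42*(-6/7) = -36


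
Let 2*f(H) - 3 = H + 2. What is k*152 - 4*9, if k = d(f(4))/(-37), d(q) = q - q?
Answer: -36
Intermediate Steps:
f(H) = 5/2 + H/2 (f(H) = 3/2 + (H + 2)/2 = 3/2 + (2 + H)/2 = 3/2 + (1 + H/2) = 5/2 + H/2)
d(q) = 0
k = 0 (k = 0/(-37) = 0*(-1/37) = 0)
k*152 - 4*9 = 0*152 - 4*9 = 0 - 36 = -36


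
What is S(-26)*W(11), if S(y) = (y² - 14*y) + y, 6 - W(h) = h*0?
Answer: 6084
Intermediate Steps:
W(h) = 6 (W(h) = 6 - h*0 = 6 - 1*0 = 6 + 0 = 6)
S(y) = y² - 13*y
S(-26)*W(11) = -26*(-13 - 26)*6 = -26*(-39)*6 = 1014*6 = 6084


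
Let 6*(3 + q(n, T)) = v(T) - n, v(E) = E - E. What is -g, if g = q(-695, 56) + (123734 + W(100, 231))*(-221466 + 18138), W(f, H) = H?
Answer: 151233332443/6 ≈ 2.5206e+10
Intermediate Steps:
v(E) = 0
q(n, T) = -3 - n/6 (q(n, T) = -3 + (0 - n)/6 = -3 + (-n)/6 = -3 - n/6)
g = -151233332443/6 (g = (-3 - ⅙*(-695)) + (123734 + 231)*(-221466 + 18138) = (-3 + 695/6) + 123965*(-203328) = 677/6 - 25205555520 = -151233332443/6 ≈ -2.5206e+10)
-g = -1*(-151233332443/6) = 151233332443/6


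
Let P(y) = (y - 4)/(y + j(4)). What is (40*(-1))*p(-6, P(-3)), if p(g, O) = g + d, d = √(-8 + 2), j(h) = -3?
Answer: 240 - 40*I*√6 ≈ 240.0 - 97.98*I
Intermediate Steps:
P(y) = (-4 + y)/(-3 + y) (P(y) = (y - 4)/(y - 3) = (-4 + y)/(-3 + y))
d = I*√6 (d = √(-6) = I*√6 ≈ 2.4495*I)
p(g, O) = g + I*√6
(40*(-1))*p(-6, P(-3)) = (40*(-1))*(-6 + I*√6) = -40*(-6 + I*√6) = 240 - 40*I*√6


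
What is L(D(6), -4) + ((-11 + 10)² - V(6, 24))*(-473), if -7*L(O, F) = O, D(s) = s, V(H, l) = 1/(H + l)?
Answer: -96199/210 ≈ -458.09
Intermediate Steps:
L(O, F) = -O/7
L(D(6), -4) + ((-11 + 10)² - V(6, 24))*(-473) = -⅐*6 + ((-11 + 10)² - 1/(6 + 24))*(-473) = -6/7 + ((-1)² - 1/30)*(-473) = -6/7 + (1 - 1*1/30)*(-473) = -6/7 + (1 - 1/30)*(-473) = -6/7 + (29/30)*(-473) = -6/7 - 13717/30 = -96199/210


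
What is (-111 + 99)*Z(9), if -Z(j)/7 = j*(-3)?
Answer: -2268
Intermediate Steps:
Z(j) = 21*j (Z(j) = -7*j*(-3) = -(-21)*j = 21*j)
(-111 + 99)*Z(9) = (-111 + 99)*(21*9) = -12*189 = -2268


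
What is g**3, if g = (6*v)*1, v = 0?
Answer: 0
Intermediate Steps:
g = 0 (g = (6*0)*1 = 0*1 = 0)
g**3 = 0**3 = 0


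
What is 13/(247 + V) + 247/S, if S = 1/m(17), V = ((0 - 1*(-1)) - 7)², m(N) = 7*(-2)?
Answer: -978601/283 ≈ -3458.0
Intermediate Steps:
m(N) = -14
V = 36 (V = ((0 + 1) - 7)² = (1 - 7)² = (-6)² = 36)
S = -1/14 (S = 1/(-14) = -1/14 ≈ -0.071429)
13/(247 + V) + 247/S = 13/(247 + 36) + 247/(-1/14) = 13/283 + 247*(-14) = 13*(1/283) - 3458 = 13/283 - 3458 = -978601/283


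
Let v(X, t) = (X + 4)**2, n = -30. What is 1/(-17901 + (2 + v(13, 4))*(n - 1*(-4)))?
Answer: -1/25467 ≈ -3.9266e-5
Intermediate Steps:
v(X, t) = (4 + X)**2
1/(-17901 + (2 + v(13, 4))*(n - 1*(-4))) = 1/(-17901 + (2 + (4 + 13)**2)*(-30 - 1*(-4))) = 1/(-17901 + (2 + 17**2)*(-30 + 4)) = 1/(-17901 + (2 + 289)*(-26)) = 1/(-17901 + 291*(-26)) = 1/(-17901 - 7566) = 1/(-25467) = -1/25467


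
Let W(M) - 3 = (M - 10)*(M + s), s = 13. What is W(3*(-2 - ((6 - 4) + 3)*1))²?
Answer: 63001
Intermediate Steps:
W(M) = 3 + (-10 + M)*(13 + M) (W(M) = 3 + (M - 10)*(M + 13) = 3 + (-10 + M)*(13 + M))
W(3*(-2 - ((6 - 4) + 3)*1))² = (-127 + (3*(-2 - ((6 - 4) + 3)*1))² + 3*(3*(-2 - ((6 - 4) + 3)*1)))² = (-127 + (3*(-2 - (2 + 3)*1))² + 3*(3*(-2 - (2 + 3)*1)))² = (-127 + (3*(-2 - 1*5*1))² + 3*(3*(-2 - 1*5*1)))² = (-127 + (3*(-2 - 5*1))² + 3*(3*(-2 - 5*1)))² = (-127 + (3*(-2 - 5))² + 3*(3*(-2 - 5)))² = (-127 + (3*(-7))² + 3*(3*(-7)))² = (-127 + (-21)² + 3*(-21))² = (-127 + 441 - 63)² = 251² = 63001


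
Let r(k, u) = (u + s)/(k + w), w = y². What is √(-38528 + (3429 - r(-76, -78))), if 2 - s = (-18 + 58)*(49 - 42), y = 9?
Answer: I*√875695/5 ≈ 187.16*I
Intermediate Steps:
s = -278 (s = 2 - (-18 + 58)*(49 - 42) = 2 - 40*7 = 2 - 1*280 = 2 - 280 = -278)
w = 81 (w = 9² = 81)
r(k, u) = (-278 + u)/(81 + k) (r(k, u) = (u - 278)/(k + 81) = (-278 + u)/(81 + k))
√(-38528 + (3429 - r(-76, -78))) = √(-38528 + (3429 - (-278 - 78)/(81 - 76))) = √(-38528 + (3429 - (-356)/5)) = √(-38528 + (3429 - 1*(-356/5))) = √(-38528 + (3429 + 356/5)) = √(-38528 + 17501/5) = √(-175139/5) = I*√875695/5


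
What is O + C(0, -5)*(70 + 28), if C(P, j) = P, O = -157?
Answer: -157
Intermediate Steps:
O + C(0, -5)*(70 + 28) = -157 + 0*(70 + 28) = -157 + 0*98 = -157 + 0 = -157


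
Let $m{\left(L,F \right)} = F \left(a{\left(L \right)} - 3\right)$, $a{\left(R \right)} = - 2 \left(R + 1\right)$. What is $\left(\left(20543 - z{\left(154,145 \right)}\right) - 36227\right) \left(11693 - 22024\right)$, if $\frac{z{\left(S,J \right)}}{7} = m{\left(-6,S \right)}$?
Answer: $239989130$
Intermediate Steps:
$a{\left(R \right)} = -2 - 2 R$ ($a{\left(R \right)} = - 2 \left(1 + R\right) = -2 - 2 R$)
$m{\left(L,F \right)} = F \left(-5 - 2 L\right)$ ($m{\left(L,F \right)} = F \left(\left(-2 - 2 L\right) - 3\right) = F \left(-5 - 2 L\right)$)
$z{\left(S,J \right)} = 49 S$ ($z{\left(S,J \right)} = 7 \left(- S \left(5 + 2 \left(-6\right)\right)\right) = 7 \left(- S \left(5 - 12\right)\right) = 7 \left(\left(-1\right) S \left(-7\right)\right) = 7 \cdot 7 S = 49 S$)
$\left(\left(20543 - z{\left(154,145 \right)}\right) - 36227\right) \left(11693 - 22024\right) = \left(\left(20543 - 49 \cdot 154\right) - 36227\right) \left(11693 - 22024\right) = \left(\left(20543 - 7546\right) - 36227\right) \left(-10331\right) = \left(12997 - 36227\right) \left(-10331\right) = \left(-23230\right) \left(-10331\right) = 239989130$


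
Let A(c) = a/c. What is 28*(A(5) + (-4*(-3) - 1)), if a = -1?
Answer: 1512/5 ≈ 302.40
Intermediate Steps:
A(c) = -1/c
28*(A(5) + (-4*(-3) - 1)) = 28*(-1/5 + (-4*(-3) - 1)) = 28*(-1*1/5 + (12 - 1)) = 28*(-1/5 + 11) = 28*(54/5) = 1512/5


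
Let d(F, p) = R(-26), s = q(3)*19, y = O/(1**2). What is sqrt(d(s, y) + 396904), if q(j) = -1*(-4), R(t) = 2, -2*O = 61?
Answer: sqrt(396906) ≈ 630.00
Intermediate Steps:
O = -61/2 (O = -1/2*61 = -61/2 ≈ -30.500)
y = -61/2 (y = -61/(2*(1**2)) = -61/2/1 = -61/2*1 = -61/2 ≈ -30.500)
q(j) = 4
s = 76 (s = 4*19 = 76)
d(F, p) = 2
sqrt(d(s, y) + 396904) = sqrt(2 + 396904) = sqrt(396906)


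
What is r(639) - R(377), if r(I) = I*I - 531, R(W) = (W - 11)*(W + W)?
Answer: 131826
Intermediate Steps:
R(W) = 2*W*(-11 + W) (R(W) = (-11 + W)*(2*W) = 2*W*(-11 + W))
r(I) = -531 + I² (r(I) = I² - 531 = -531 + I²)
r(639) - R(377) = (-531 + 639²) - 2*377*(-11 + 377) = (-531 + 408321) - 2*377*366 = 407790 - 1*275964 = 407790 - 275964 = 131826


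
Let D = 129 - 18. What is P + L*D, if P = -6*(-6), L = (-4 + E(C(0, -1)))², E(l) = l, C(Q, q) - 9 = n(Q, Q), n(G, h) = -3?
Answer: 480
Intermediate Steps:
C(Q, q) = 6 (C(Q, q) = 9 - 3 = 6)
D = 111
L = 4 (L = (-4 + 6)² = 2² = 4)
P = 36
P + L*D = 36 + 4*111 = 36 + 444 = 480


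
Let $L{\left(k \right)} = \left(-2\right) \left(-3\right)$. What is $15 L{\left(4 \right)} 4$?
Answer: $360$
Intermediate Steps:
$L{\left(k \right)} = 6$
$15 L{\left(4 \right)} 4 = 15 \cdot 6 \cdot 4 = 90 \cdot 4 = 360$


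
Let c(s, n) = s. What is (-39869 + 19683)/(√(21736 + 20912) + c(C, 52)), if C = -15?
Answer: -100930/14141 - 40372*√10662/42423 ≈ -105.40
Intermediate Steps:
(-39869 + 19683)/(√(21736 + 20912) + c(C, 52)) = (-39869 + 19683)/(√(21736 + 20912) - 15) = -20186/(√42648 - 15) = -20186/(2*√10662 - 15) = -20186/(-15 + 2*√10662)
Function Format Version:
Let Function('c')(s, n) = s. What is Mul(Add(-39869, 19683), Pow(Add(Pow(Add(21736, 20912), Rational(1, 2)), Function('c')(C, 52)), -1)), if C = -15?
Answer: Add(Rational(-100930, 14141), Mul(Rational(-40372, 42423), Pow(10662, Rational(1, 2)))) ≈ -105.40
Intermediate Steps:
Mul(Add(-39869, 19683), Pow(Add(Pow(Add(21736, 20912), Rational(1, 2)), Function('c')(C, 52)), -1)) = Mul(Add(-39869, 19683), Pow(Add(Pow(Add(21736, 20912), Rational(1, 2)), -15), -1)) = Mul(-20186, Pow(Add(Pow(42648, Rational(1, 2)), -15), -1)) = Mul(-20186, Pow(Add(Mul(2, Pow(10662, Rational(1, 2))), -15), -1)) = Mul(-20186, Pow(Add(-15, Mul(2, Pow(10662, Rational(1, 2)))), -1))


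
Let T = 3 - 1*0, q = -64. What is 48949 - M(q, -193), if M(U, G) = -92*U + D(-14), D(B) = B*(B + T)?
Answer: 42907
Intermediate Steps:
T = 3 (T = 3 + 0 = 3)
D(B) = B*(3 + B) (D(B) = B*(B + 3) = B*(3 + B))
M(U, G) = 154 - 92*U (M(U, G) = -92*U - 14*(3 - 14) = -92*U - 14*(-11) = -92*U + 154 = 154 - 92*U)
48949 - M(q, -193) = 48949 - (154 - 92*(-64)) = 48949 - (154 + 5888) = 48949 - 1*6042 = 48949 - 6042 = 42907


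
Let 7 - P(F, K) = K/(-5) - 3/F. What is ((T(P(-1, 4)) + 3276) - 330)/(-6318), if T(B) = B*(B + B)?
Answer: -959/2025 ≈ -0.47358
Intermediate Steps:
P(F, K) = 7 + 3/F + K/5 (P(F, K) = 7 - (K/(-5) - 3/F) = 7 - (K*(-⅕) - 3/F) = 7 - (-K/5 - 3/F) = 7 - (-3/F - K/5) = 7 + (3/F + K/5) = 7 + 3/F + K/5)
T(B) = 2*B² (T(B) = B*(2*B) = 2*B²)
((T(P(-1, 4)) + 3276) - 330)/(-6318) = ((2*(7 + 3/(-1) + (⅕)*4)² + 3276) - 330)/(-6318) = ((2*(7 + 3*(-1) + ⅘)² + 3276) - 330)*(-1/6318) = ((2*(7 - 3 + ⅘)² + 3276) - 330)*(-1/6318) = ((2*(24/5)² + 3276) - 330)*(-1/6318) = ((2*(576/25) + 3276) - 330)*(-1/6318) = ((1152/25 + 3276) - 330)*(-1/6318) = (83052/25 - 330)*(-1/6318) = (74802/25)*(-1/6318) = -959/2025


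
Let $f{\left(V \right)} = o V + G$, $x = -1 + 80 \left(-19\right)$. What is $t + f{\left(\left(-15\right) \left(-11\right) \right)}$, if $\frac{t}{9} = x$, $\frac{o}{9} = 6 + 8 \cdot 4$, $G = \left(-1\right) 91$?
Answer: $42650$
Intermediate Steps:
$G = -91$
$x = -1521$ ($x = -1 - 1520 = -1521$)
$o = 342$ ($o = 9 \left(6 + 8 \cdot 4\right) = 9 \left(6 + 32\right) = 9 \cdot 38 = 342$)
$t = -13689$ ($t = 9 \left(-1521\right) = -13689$)
$f{\left(V \right)} = -91 + 342 V$ ($f{\left(V \right)} = 342 V - 91 = -91 + 342 V$)
$t + f{\left(\left(-15\right) \left(-11\right) \right)} = -13689 - \left(91 - 342 \left(\left(-15\right) \left(-11\right)\right)\right) = -13689 + \left(-91 + 342 \cdot 165\right) = -13689 + \left(-91 + 56430\right) = -13689 + 56339 = 42650$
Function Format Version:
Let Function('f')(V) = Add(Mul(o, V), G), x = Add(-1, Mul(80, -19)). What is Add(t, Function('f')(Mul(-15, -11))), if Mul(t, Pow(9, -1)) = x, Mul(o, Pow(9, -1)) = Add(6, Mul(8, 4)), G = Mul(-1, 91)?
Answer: 42650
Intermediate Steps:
G = -91
x = -1521 (x = Add(-1, -1520) = -1521)
o = 342 (o = Mul(9, Add(6, Mul(8, 4))) = Mul(9, Add(6, 32)) = Mul(9, 38) = 342)
t = -13689 (t = Mul(9, -1521) = -13689)
Function('f')(V) = Add(-91, Mul(342, V)) (Function('f')(V) = Add(Mul(342, V), -91) = Add(-91, Mul(342, V)))
Add(t, Function('f')(Mul(-15, -11))) = Add(-13689, Add(-91, Mul(342, Mul(-15, -11)))) = Add(-13689, Add(-91, Mul(342, 165))) = Add(-13689, Add(-91, 56430)) = Add(-13689, 56339) = 42650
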